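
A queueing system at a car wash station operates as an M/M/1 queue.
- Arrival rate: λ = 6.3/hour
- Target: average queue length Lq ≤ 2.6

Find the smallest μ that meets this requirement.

For M/M/1: Lq = λ²/(μ(μ-λ))
Need Lq ≤ 2.6, i.e. μ(μ-λ) ≥ λ²/2.6
μ² - 6.3μ - 39.69/2.6 ≥ 0  →  μ² - 6.3μ - 15.265385 ≥ 0
Quadratic formula (positive root): μ = [λ + √(λ² + 4×15.265385)]/2
Discriminant: 39.69 + 4×15.265385 = 100.75154, √100.75154 = 10.03751
μ ≥ (6.3 + 10.03751)/2 = 8.1688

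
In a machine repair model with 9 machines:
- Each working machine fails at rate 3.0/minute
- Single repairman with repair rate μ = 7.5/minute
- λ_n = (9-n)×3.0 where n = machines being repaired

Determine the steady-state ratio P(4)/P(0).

P(4)/P(0) = ∏_{i=0}^{4-1} λ_i/μ_{i+1}
= (9-0)×3.0/7.5 × (9-1)×3.0/7.5 × (9-2)×3.0/7.5 × (9-3)×3.0/7.5
= 77.4144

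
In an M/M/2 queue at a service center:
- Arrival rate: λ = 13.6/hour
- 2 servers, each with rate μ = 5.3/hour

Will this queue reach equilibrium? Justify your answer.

Stability requires ρ = λ/(cμ) < 1
ρ = 13.6/(2 × 5.3) = 13.6/10.60 = 1.2830
Since 1.2830 ≥ 1, the system is UNSTABLE.
Need c > λ/μ = 13.6/5.3 = 2.57.
Minimum servers needed: c = 3.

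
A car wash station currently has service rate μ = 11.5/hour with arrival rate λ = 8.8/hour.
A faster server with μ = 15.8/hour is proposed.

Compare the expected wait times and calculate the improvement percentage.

System 1: ρ₁ = 8.8/11.5 = 0.7652, W₁ = 1/(11.5-8.8) = 0.37037
System 2: ρ₂ = 8.8/15.8 = 0.5570, W₂ = 1/(15.8-8.8) = 0.14286
Improvement: (W₁-W₂)/W₁ = (0.37037-0.14286)/0.37037 = 61.43%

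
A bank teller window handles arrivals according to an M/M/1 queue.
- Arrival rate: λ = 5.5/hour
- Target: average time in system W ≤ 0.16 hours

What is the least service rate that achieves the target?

For M/M/1: W = 1/(μ-λ)
Need W ≤ 0.16, so 1/(μ-λ) ≤ 0.16
μ - λ ≥ 1/0.16 = 6.2500
μ ≥ 5.5 + 6.2500 = 11.7500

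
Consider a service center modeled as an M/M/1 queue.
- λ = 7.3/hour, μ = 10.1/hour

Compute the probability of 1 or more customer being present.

ρ = λ/μ = 7.3/10.1 = 0.7228
P(N ≥ n) = ρⁿ
P(N ≥ 1) = 0.7228^1
P(N ≥ 1) = 0.7228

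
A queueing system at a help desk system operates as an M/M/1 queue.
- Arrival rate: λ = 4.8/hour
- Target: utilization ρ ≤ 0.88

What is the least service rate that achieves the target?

ρ = λ/μ, so μ = λ/ρ
μ ≥ 4.8/0.88 = 5.4545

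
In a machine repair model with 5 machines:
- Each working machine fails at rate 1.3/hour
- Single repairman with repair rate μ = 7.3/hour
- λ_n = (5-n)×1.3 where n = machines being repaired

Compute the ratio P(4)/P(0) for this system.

P(4)/P(0) = ∏_{i=0}^{4-1} λ_i/μ_{i+1}
= (5-0)×1.3/7.3 × (5-1)×1.3/7.3 × (5-2)×1.3/7.3 × (5-3)×1.3/7.3
= 0.1207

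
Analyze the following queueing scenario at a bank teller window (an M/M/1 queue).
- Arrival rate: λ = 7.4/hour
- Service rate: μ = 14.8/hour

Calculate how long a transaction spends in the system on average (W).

First, compute utilization: ρ = λ/μ = 7.4/14.8 = 0.5000
For M/M/1: W = 1/(μ-λ)
W = 1/(14.8-7.4) = 1/7.40
W = 0.1351 hours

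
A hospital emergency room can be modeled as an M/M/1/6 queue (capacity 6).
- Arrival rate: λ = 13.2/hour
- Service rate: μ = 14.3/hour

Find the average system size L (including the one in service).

ρ = λ/μ = 13.2/14.3 = 0.92308
P₀ = (1-ρ)/(1-ρ^(K+1)) = (1-0.92308)/(1-0.92308^7) = 0.07692/0.4289 = 0.1793
P_K = P₀×ρ^K = 0.1793 × 0.92308^6 = 0.1793 × 0.6186 = 0.1109
L = ρ[1 - (K+1)ρ^K + Kρ^(K+1)] / [(1-ρ)(1-ρ^(K+1))]
L = 0.92308 × (1 - 7×0.6186372 + 6×0.5710516) / ((1 - 0.92308) × (1 - 0.5710516)) = 2.6815 patients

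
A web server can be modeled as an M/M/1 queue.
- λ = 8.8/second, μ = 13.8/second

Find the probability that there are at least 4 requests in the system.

ρ = λ/μ = 8.8/13.8 = 0.6377
P(N ≥ n) = ρⁿ
P(N ≥ 4) = 0.6377^4
P(N ≥ 4) = 0.1654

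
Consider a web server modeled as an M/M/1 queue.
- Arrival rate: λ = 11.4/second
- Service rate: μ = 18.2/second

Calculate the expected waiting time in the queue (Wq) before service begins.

First, compute utilization: ρ = λ/μ = 11.4/18.2 = 0.6264
For M/M/1: Wq = λ/(μ(μ-λ))
Wq = 11.4/(18.2 × (18.2-11.4))
Wq = 11.4/(18.2 × 6.80)
Wq = 0.09211 seconds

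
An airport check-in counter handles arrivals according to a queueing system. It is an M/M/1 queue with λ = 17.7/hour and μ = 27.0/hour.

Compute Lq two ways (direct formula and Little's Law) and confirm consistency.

Method 1 (direct): Lq = λ²/(μ(μ-λ)) = 313.29/(27.0 × 9.30) = 1.2477

Method 2 (Little's Law):
W = 1/(μ-λ) = 1/9.30 = 0.10753
Wq = W - 1/μ = 0.10753 - 0.037037 = 0.07049
Lq = λWq = 17.7 × 0.07049 = 1.2477 ✔ (matches Method 1)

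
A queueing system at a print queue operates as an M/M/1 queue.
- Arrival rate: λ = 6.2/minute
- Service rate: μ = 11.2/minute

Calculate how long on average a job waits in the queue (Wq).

First, compute utilization: ρ = λ/μ = 6.2/11.2 = 0.5536
For M/M/1: Wq = λ/(μ(μ-λ))
Wq = 6.2/(11.2 × (11.2-6.2))
Wq = 6.2/(11.2 × 5.00)
Wq = 0.1107 minutes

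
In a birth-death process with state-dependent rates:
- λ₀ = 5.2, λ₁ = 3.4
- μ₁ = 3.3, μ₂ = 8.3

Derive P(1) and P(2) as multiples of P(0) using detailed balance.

Balance equations:
State 0: λ₀P₀ = μ₁P₁ → P₁ = (λ₀/μ₁)P₀ = (5.2/3.3)P₀ = 1.5758P₀
State 1: P₂ = (λ₀λ₁)/(μ₁μ₂)P₀ = (5.2×3.4)/(3.3×8.3)P₀ = 0.6455P₀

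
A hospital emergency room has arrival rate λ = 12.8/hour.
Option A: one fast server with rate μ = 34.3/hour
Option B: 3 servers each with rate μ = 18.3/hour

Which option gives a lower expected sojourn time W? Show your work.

Option A: single server μ = 34.3 (M/M/1)
  ρ_A = 12.8/34.3 = 0.3732
  W_A = 1/(μ-λ) = 1/(34.3-12.8) = 1/21.50 = 0.04651

Option B: 3 servers μ = 18.3 (M/M/3)
  ρ_B = λ/(cμ) = 12.8/(3×18.3) = 0.2332
  Offered load a = λ/μ = cρ = 12.8/18.3 = 0.6995
  P₀ = [ Σₙ₌₀^2 aⁿ/n! + a^3/(3!(1-ρ)) ]⁻¹
  Σ = a^0/0! + a^1/1! + a^2/2! = 1.0000 + 0.6995 + 0.2446 = 1.9441
  a^3/(3!(1-ρ)) = 0.34220/(6 × 0.76685) = 0.07437
  P₀ = 1/(1.9441 + 0.07437) = 0.4954
  Lq = P₀·a^3·ρ / (3!(1-ρ)²) = 0.4954 × 0.3422 × 0.2332 / (6 × 0.5881) = 0.01120
  Wq_B = Lq/λ = 0.011203/12.8 = 0.0008752
  W_B = Wq_B + 1/μ = 0.0008752 + 0.05464 = 0.05552

Since W_A = 0.04651 < W_B = 0.05552, Option A (single fast server) has the shorter time in system.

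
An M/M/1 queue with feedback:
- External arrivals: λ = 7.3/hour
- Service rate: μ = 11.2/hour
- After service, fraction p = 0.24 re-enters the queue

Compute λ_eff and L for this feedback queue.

Effective arrival rate: λ_eff = λ/(1-p) = 7.3/(1-0.24) = 7.3/0.76 = 9.605263
ρ = λ_eff/μ = 9.605263/11.2 = 0.857613
L = ρ/(1-ρ) = 0.857613/(1-0.857613) = 6.0231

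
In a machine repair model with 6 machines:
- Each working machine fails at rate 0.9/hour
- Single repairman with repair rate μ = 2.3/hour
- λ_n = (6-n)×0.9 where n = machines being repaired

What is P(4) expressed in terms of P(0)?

P(4)/P(0) = ∏_{i=0}^{4-1} λ_i/μ_{i+1}
= (6-0)×0.9/2.3 × (6-1)×0.9/2.3 × (6-2)×0.9/2.3 × (6-3)×0.9/2.3
= 8.4404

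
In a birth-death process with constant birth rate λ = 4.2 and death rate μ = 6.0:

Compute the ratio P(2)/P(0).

For constant rates: P(n)/P(0) = (λ/μ)^n
P(2)/P(0) = (4.2/6.0)^2 = 0.7000^2 = 0.4900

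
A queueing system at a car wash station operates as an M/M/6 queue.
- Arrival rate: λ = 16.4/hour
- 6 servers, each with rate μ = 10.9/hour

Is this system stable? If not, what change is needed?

Stability requires ρ = λ/(cμ) < 1
ρ = 16.4/(6 × 10.9) = 16.4/65.40 = 0.2508
Since 0.2508 < 1, the system is STABLE.
The servers are busy 25.08% of the time.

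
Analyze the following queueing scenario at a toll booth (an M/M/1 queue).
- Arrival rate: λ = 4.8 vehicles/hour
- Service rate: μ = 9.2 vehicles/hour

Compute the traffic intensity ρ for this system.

Server utilization: ρ = λ/μ
ρ = 4.8/9.2 = 0.5217
The server is busy 52.17% of the time.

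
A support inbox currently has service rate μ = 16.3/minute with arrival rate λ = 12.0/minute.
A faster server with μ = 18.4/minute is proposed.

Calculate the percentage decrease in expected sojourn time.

System 1: ρ₁ = 12.0/16.3 = 0.7362, W₁ = 1/(16.3-12.0) = 0.23256
System 2: ρ₂ = 12.0/18.4 = 0.6522, W₂ = 1/(18.4-12.0) = 0.15625
Improvement: (W₁-W₂)/W₁ = (0.23256-0.15625)/0.23256 = 32.81%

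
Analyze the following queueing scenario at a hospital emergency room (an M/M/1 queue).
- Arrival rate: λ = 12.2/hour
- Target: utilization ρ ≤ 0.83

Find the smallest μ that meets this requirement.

ρ = λ/μ, so μ = λ/ρ
μ ≥ 12.2/0.83 = 14.6988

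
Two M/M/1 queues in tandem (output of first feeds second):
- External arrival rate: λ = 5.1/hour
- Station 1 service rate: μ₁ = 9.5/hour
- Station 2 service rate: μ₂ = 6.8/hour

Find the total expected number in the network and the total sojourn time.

By Jackson's theorem, each station behaves as independent M/M/1.
Station 1: ρ₁ = 5.1/9.5 = 0.5368, L₁ = ρ₁/(1-ρ₁) = λ/(μ₁-λ) = 5.1/4.40 = 1.1591
Station 2: ρ₂ = 5.1/6.8 = 0.7500, L₂ = ρ₂/(1-ρ₂) = λ/(μ₂-λ) = 5.1/1.70 = 3.0000
Total: L = L₁ + L₂ = 1.1591 + 3.0000 = 4.1591
W = L/λ = 4.1591/5.1 = 0.8155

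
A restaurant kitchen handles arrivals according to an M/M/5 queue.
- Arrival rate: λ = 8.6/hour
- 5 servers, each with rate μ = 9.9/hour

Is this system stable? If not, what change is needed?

Stability requires ρ = λ/(cμ) < 1
ρ = 8.6/(5 × 9.9) = 8.6/49.50 = 0.1737
Since 0.1737 < 1, the system is STABLE.
The servers are busy 17.37% of the time.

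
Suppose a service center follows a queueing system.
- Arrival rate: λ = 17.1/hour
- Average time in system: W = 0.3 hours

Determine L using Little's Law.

Little's Law: L = λW
L = 17.1 × 0.3 = 5.1300 customers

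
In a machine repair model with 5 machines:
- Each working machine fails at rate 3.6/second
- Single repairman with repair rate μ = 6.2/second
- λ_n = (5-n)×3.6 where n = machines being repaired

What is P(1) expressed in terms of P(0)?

P(1)/P(0) = ∏_{i=0}^{1-1} λ_i/μ_{i+1}
= (5-0)×3.6/6.2
= 2.9032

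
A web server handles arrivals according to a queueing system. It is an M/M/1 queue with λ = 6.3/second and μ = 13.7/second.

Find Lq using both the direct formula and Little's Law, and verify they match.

Method 1 (direct): Lq = λ²/(μ(μ-λ)) = 39.69/(13.7 × 7.40) = 0.3915

Method 2 (Little's Law):
W = 1/(μ-λ) = 1/7.40 = 0.135135
Wq = W - 1/μ = 0.135135 - 0.0729927 = 0.06214
Lq = λWq = 6.3 × 0.06214 = 0.3915 ✔ (matches Method 1)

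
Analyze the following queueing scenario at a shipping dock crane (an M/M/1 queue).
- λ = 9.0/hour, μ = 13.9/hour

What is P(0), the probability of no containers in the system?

ρ = λ/μ = 9.0/13.9 = 0.6475
P(0) = 1 - ρ = 1 - 0.6475 = 0.3525
The server is idle 35.25% of the time.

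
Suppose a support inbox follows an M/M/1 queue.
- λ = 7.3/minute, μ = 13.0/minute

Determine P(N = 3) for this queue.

ρ = λ/μ = 7.3/13.0 = 0.56154
P(n) = (1-ρ)ρⁿ
P(3) = (1-0.56154) × 0.56154^3
P(3) = 0.43846 × 0.17707
P(3) = 0.07764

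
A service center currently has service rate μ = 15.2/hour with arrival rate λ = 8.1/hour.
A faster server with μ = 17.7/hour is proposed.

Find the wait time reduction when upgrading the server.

System 1: ρ₁ = 8.1/15.2 = 0.5329, W₁ = 1/(15.2-8.1) = 0.14085
System 2: ρ₂ = 8.1/17.7 = 0.4576, W₂ = 1/(17.7-8.1) = 0.10417
Improvement: (W₁-W₂)/W₁ = (0.14085-0.10417)/0.14085 = 26.04%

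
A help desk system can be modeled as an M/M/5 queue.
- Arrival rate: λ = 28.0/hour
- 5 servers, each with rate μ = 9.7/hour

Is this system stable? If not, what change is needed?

Stability requires ρ = λ/(cμ) < 1
ρ = 28.0/(5 × 9.7) = 28.0/48.50 = 0.5773
Since 0.5773 < 1, the system is STABLE.
The servers are busy 57.73% of the time.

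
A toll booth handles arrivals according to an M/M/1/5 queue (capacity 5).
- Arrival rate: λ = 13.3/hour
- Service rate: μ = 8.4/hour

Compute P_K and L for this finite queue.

ρ = λ/μ = 13.3/8.4 = 1.58333
P₀ = (1-ρ)/(1-ρ^(K+1)) = (1-1.58333)/(1-1.58333^6) = -0.5833/-14.7554 = 0.03953
P_K = P₀×ρ^K = 0.03953 × 1.58333^5 = 0.03953 × 9.9508 = 0.3934
Blocking probability P_5 = 0.3934 (39.34%)
L = ρ[1 - (K+1)ρ^K + Kρ^(K+1)] / [(1-ρ)(1-ρ^(K+1))]
L = 1.58333 × (1 - 6×9.9508 + 5×15.7554) / ((1 - 1.58333) × (1 - 15.7554)) = 3.6923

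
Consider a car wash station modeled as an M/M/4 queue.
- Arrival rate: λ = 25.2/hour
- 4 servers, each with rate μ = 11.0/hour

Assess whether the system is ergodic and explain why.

Stability requires ρ = λ/(cμ) < 1
ρ = 25.2/(4 × 11.0) = 25.2/44.00 = 0.5727
Since 0.5727 < 1, the system is STABLE.
The servers are busy 57.27% of the time.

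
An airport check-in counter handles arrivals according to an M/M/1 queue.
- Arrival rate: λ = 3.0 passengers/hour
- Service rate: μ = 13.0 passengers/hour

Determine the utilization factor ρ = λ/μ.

Server utilization: ρ = λ/μ
ρ = 3.0/13.0 = 0.2308
The server is busy 23.08% of the time.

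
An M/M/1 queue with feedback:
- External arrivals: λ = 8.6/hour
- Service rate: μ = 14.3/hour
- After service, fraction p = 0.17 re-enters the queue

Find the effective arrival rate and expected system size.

Effective arrival rate: λ_eff = λ/(1-p) = 8.6/(1-0.17) = 8.6/0.83 = 10.36145
ρ = λ_eff/μ = 10.36145/14.3 = 0.72458
L = ρ/(1-ρ) = 0.72458/(1-0.72458) = 2.6308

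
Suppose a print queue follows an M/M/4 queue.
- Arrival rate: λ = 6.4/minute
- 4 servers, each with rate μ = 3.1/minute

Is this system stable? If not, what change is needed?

Stability requires ρ = λ/(cμ) < 1
ρ = 6.4/(4 × 3.1) = 6.4/12.40 = 0.5161
Since 0.5161 < 1, the system is STABLE.
The servers are busy 51.61% of the time.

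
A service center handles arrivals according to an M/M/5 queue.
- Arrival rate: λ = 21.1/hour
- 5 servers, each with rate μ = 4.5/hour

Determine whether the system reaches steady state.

Stability requires ρ = λ/(cμ) < 1
ρ = 21.1/(5 × 4.5) = 21.1/22.50 = 0.9378
Since 0.9378 < 1, the system is STABLE.
The servers are busy 93.78% of the time.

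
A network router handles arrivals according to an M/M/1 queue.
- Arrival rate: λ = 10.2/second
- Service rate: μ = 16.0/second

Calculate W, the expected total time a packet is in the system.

First, compute utilization: ρ = λ/μ = 10.2/16.0 = 0.6375
For M/M/1: W = 1/(μ-λ)
W = 1/(16.0-10.2) = 1/5.80
W = 0.1724 seconds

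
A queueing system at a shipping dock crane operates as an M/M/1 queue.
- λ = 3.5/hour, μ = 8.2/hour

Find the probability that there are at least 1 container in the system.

ρ = λ/μ = 3.5/8.2 = 0.4268
P(N ≥ n) = ρⁿ
P(N ≥ 1) = 0.4268^1
P(N ≥ 1) = 0.4268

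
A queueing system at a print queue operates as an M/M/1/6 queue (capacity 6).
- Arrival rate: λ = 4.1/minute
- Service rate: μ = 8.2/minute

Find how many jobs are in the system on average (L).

ρ = λ/μ = 4.1/8.2 = 0.5000
P₀ = (1-ρ)/(1-ρ^(K+1)) = (1-0.5000)/(1-0.5000^7) = 0.5000/0.9922 = 0.5039
P_K = P₀×ρ^K = 0.50394 × 0.5000^6 = 0.50394 × 0.015625 = 0.007874
L = ρ[1 - (K+1)ρ^K + Kρ^(K+1)] / [(1-ρ)(1-ρ^(K+1))]
L = 0.5000 × (1 - 7×0.01562 + 6×0.007812) / ((1 - 0.5000) × (1 - 0.007812)) = 0.9449 jobs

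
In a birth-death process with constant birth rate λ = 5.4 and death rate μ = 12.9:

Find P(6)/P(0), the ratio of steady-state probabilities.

For constant rates: P(n)/P(0) = (λ/μ)^n
P(6)/P(0) = (5.4/12.9)^6 = 0.418605^6 = 0.005381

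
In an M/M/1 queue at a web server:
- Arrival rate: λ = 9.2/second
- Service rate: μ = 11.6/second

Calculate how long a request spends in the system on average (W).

First, compute utilization: ρ = λ/μ = 9.2/11.6 = 0.7931
For M/M/1: W = 1/(μ-λ)
W = 1/(11.6-9.2) = 1/2.40
W = 0.4167 seconds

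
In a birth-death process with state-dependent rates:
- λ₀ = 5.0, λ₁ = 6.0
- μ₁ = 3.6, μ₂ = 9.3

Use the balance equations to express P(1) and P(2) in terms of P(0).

Balance equations:
State 0: λ₀P₀ = μ₁P₁ → P₁ = (λ₀/μ₁)P₀ = (5.0/3.6)P₀ = 1.3889P₀
State 1: P₂ = (λ₀λ₁)/(μ₁μ₂)P₀ = (5.0×6.0)/(3.6×9.3)P₀ = 0.8961P₀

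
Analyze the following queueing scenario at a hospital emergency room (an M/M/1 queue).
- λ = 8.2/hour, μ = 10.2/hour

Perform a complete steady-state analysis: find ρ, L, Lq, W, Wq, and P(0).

Step 1: ρ = λ/μ = 8.2/10.2 = 0.8039
Step 2: L = λ/(μ-λ) = 8.2/2.00 = 4.1000
Step 3: Lq = λ²/(μ(μ-λ)) = 67.24/(10.2×2.00) = 3.2961
Step 4: W = 1/(μ-λ) = 1/2.00 = 0.5000
Step 5: Wq = λ/(μ(μ-λ)) = 8.2/(10.2×2.00) = 0.4020
Step 6: P(0) = 1-ρ = 0.1961
Verify: L = λW = 8.2×0.5000 = 4.1000 ✔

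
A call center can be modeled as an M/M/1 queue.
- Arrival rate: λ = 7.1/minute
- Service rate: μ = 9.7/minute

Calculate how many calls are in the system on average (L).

ρ = λ/μ = 7.1/9.7 = 0.7320
For M/M/1: L = λ/(μ-λ)
L = 7.1/(9.7-7.1) = 7.1/2.60
L = 2.7308 calls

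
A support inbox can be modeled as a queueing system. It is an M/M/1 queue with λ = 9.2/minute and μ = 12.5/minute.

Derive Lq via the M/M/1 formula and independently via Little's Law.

Method 1 (direct): Lq = λ²/(μ(μ-λ)) = 84.64/(12.5 × 3.30) = 2.0519

Method 2 (Little's Law):
W = 1/(μ-λ) = 1/3.30 = 0.30303
Wq = W - 1/μ = 0.30303 - 0.080000 = 0.22303
Lq = λWq = 9.2 × 0.22303 = 2.0519 ✔ (matches Method 1)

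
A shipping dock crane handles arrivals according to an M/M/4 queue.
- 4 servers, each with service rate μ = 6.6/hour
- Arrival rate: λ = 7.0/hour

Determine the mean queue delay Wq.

Traffic intensity: ρ = λ/(cμ) = 7.0/(4×6.6) = 0.2652
Since ρ = 0.2652 < 1, system is stable.
Offered load a = λ/μ = cρ = 7.0/6.6 = 1.0606
P₀ = [ Σₙ₌₀^3 aⁿ/n! + a^4/(4!(1-ρ)) ]⁻¹
Σ = a^0/0! + a^1/1! + a^2/2! + a^3/3! = 1.0000 + 1.0606 + 0.56244 + 0.19884 = 2.8219
a^4/(4!(1-ρ)) = 1.2654/(24 × 0.7348) = 0.07175
P₀ = 1/(2.8219 + 0.07175) = 0.3456
Lq = P₀·a^4·ρ / (4!(1-ρ)²) = 0.34559 × 1.2654 × 0.26515 / (24 × 0.54000) = 0.008947
Wq = Lq/λ = 0.008947/7.0 = 0.001278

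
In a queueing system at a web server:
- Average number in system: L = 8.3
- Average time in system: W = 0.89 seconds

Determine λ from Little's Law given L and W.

Little's Law: L = λW, so λ = L/W
λ = 8.3/0.89 = 9.3258 requests/second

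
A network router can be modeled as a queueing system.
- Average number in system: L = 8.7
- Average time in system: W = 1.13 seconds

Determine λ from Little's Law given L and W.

Little's Law: L = λW, so λ = L/W
λ = 8.7/1.13 = 7.6991 packets/second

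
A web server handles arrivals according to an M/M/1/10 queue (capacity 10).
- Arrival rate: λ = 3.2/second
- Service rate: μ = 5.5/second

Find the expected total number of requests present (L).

ρ = λ/μ = 3.2/5.5 = 0.58182
P₀ = (1-ρ)/(1-ρ^(K+1)) = (1-0.58182)/(1-0.58182^11) = 0.4182/0.9974 = 0.4193
P_K = P₀×ρ^K = 0.4193 × 0.58182^10 = 0.4193 × 0.004445 = 0.001864
L = ρ[1 - (K+1)ρ^K + Kρ^(K+1)] / [(1-ρ)(1-ρ^(K+1))]
L = 0.58182 × (1 - 11×0.004445 + 10×0.002586) / ((1 - 0.58182) × (1 - 0.002586)) = 1.3628 requests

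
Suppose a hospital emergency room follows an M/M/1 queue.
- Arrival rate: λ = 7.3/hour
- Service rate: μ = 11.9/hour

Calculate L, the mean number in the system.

ρ = λ/μ = 7.3/11.9 = 0.6134
For M/M/1: L = λ/(μ-λ)
L = 7.3/(11.9-7.3) = 7.3/4.60
L = 1.5870 patients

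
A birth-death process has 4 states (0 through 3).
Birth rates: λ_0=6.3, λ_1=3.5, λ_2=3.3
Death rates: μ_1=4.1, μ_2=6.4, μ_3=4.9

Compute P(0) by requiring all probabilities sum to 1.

Ratios P(n)/P(0) = (λ₀···λₙ₋₁)/(μ₁···μₙ):
P(1)/P(0) = (6.3)/(4.1) = 1.5366
P(2)/P(0) = (6.3×3.5)/(4.1×6.4) = 0.8403
P(3)/P(0) = (6.3×3.5×3.3)/(4.1×6.4×4.9) = 0.5659

Normalization: ∑ P(n) = 1
P(0) × (1.0000 + 1.5366 + 0.8403 + 0.5659) = 1
P(0) × 3.9428 = 1
P(0) = 1/3.9428 = 0.2536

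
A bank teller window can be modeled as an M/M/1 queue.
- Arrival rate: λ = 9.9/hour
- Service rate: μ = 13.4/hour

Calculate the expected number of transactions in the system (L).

ρ = λ/μ = 9.9/13.4 = 0.7388
For M/M/1: L = λ/(μ-λ)
L = 9.9/(13.4-9.9) = 9.9/3.50
L = 2.8286 transactions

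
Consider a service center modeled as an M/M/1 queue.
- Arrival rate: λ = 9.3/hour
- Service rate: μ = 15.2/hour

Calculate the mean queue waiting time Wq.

First, compute utilization: ρ = λ/μ = 9.3/15.2 = 0.6118
For M/M/1: Wq = λ/(μ(μ-λ))
Wq = 9.3/(15.2 × (15.2-9.3))
Wq = 9.3/(15.2 × 5.90)
Wq = 0.1037 hours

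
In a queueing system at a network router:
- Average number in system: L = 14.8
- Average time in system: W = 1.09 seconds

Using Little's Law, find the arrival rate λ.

Little's Law: L = λW, so λ = L/W
λ = 14.8/1.09 = 13.5780 packets/second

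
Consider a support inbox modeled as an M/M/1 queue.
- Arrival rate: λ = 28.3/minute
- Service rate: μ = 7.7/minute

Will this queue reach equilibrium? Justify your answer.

Stability requires ρ = λ/(cμ) < 1
ρ = 28.3/(1 × 7.7) = 28.3/7.70 = 3.6753
Since 3.6753 ≥ 1, the system is UNSTABLE.
Queue grows without bound. Need μ > λ = 28.3.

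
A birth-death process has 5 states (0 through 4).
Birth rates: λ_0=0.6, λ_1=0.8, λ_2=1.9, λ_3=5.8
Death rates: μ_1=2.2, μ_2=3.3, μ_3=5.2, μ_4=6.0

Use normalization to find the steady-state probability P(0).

Ratios P(n)/P(0) = (λ₀···λₙ₋₁)/(μ₁···μₙ):
P(1)/P(0) = (0.6)/(2.2) = 0.27273
P(2)/P(0) = (0.6×0.8)/(2.2×3.3) = 0.066116
P(3)/P(0) = (0.6×0.8×1.9)/(2.2×3.3×5.2) = 0.024158
P(4)/P(0) = (0.6×0.8×1.9×5.8)/(2.2×3.3×5.2×6.0) = 0.023352

Normalization: ∑ P(n) = 1
P(0) × (1.0000 + 0.27273 + 0.066116 + 0.024158 + 0.023352) = 1
P(0) × 1.3864 = 1
P(0) = 1/1.3864 = 0.7213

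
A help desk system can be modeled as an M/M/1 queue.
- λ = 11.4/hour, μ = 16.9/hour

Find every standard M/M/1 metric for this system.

Step 1: ρ = λ/μ = 11.4/16.9 = 0.6746
Step 2: L = λ/(μ-λ) = 11.4/5.50 = 2.0727
Step 3: Lq = λ²/(μ(μ-λ)) = 129.96/(16.9×5.50) = 1.3982
Step 4: W = 1/(μ-λ) = 1/5.50 = 0.18182
Step 5: Wq = λ/(μ(μ-λ)) = 11.4/(16.9×5.50) = 0.1226
Step 6: P(0) = 1-ρ = 0.3254
Verify: L = λW = 11.4×0.18182 = 2.0727 ✔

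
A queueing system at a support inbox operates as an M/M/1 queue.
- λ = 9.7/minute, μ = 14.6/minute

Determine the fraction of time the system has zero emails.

ρ = λ/μ = 9.7/14.6 = 0.6644
P(0) = 1 - ρ = 1 - 0.6644 = 0.3356
The server is idle 33.56% of the time.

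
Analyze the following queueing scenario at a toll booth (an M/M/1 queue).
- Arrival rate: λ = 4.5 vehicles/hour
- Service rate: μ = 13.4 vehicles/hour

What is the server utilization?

Server utilization: ρ = λ/μ
ρ = 4.5/13.4 = 0.3358
The server is busy 33.58% of the time.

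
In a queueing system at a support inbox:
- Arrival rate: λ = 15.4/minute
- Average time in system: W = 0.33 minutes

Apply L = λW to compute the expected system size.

Little's Law: L = λW
L = 15.4 × 0.33 = 5.0820 emails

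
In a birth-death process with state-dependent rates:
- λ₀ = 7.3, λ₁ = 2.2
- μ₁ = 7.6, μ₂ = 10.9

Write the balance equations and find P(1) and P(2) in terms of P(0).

Balance equations:
State 0: λ₀P₀ = μ₁P₁ → P₁ = (λ₀/μ₁)P₀ = (7.3/7.6)P₀ = 0.9605P₀
State 1: P₂ = (λ₀λ₁)/(μ₁μ₂)P₀ = (7.3×2.2)/(7.6×10.9)P₀ = 0.1939P₀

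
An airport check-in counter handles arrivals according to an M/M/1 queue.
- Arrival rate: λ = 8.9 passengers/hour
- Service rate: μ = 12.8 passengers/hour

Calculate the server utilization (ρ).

Server utilization: ρ = λ/μ
ρ = 8.9/12.8 = 0.6953
The server is busy 69.53% of the time.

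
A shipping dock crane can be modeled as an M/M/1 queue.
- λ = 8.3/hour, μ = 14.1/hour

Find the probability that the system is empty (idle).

ρ = λ/μ = 8.3/14.1 = 0.5887
P(0) = 1 - ρ = 1 - 0.5887 = 0.4113
The server is idle 41.13% of the time.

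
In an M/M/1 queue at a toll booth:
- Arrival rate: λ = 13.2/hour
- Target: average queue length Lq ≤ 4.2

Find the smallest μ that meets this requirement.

For M/M/1: Lq = λ²/(μ(μ-λ))
Need Lq ≤ 4.2, i.e. μ(μ-λ) ≥ λ²/4.2
μ² - 13.2μ - 174.24/4.2 ≥ 0  →  μ² - 13.2μ - 41.485714 ≥ 0
Quadratic formula (positive root): μ = [λ + √(λ² + 4×41.485714)]/2
Discriminant: 174.24 + 4×41.485714 = 340.1829, √340.1829 = 18.4440
μ ≥ (13.2 + 18.4440)/2 = 15.8220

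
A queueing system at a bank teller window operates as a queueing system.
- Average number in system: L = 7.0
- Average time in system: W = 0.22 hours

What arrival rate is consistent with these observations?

Little's Law: L = λW, so λ = L/W
λ = 7.0/0.22 = 31.8182 transactions/hour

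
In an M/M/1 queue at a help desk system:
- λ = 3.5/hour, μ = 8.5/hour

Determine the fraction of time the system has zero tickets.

ρ = λ/μ = 3.5/8.5 = 0.4118
P(0) = 1 - ρ = 1 - 0.4118 = 0.5882
The server is idle 58.82% of the time.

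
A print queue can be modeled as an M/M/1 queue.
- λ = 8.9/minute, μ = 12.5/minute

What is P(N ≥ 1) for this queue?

ρ = λ/μ = 8.9/12.5 = 0.7120
P(N ≥ n) = ρⁿ
P(N ≥ 1) = 0.7120^1
P(N ≥ 1) = 0.7120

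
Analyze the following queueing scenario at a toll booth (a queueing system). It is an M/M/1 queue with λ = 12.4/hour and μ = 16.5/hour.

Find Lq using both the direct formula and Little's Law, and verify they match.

Method 1 (direct): Lq = λ²/(μ(μ-λ)) = 153.76/(16.5 × 4.10) = 2.2729

Method 2 (Little's Law):
W = 1/(μ-λ) = 1/4.10 = 0.2439
Wq = W - 1/μ = 0.2439 - 0.06061 = 0.1833
Lq = λWq = 12.4 × 0.1833 = 2.2729 ✔ (matches Method 1)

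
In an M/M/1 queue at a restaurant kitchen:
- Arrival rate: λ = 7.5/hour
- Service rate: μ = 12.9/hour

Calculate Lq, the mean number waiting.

ρ = λ/μ = 7.5/12.9 = 0.5814
For M/M/1: Lq = λ²/(μ(μ-λ))
Lq = 56.25/(12.9 × 5.40)
Lq = 0.8075 orders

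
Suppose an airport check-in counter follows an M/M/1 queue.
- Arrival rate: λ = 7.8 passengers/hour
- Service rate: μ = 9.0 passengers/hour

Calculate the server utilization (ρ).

Server utilization: ρ = λ/μ
ρ = 7.8/9.0 = 0.8667
The server is busy 86.67% of the time.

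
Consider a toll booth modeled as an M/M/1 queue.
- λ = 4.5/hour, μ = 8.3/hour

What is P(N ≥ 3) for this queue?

ρ = λ/μ = 4.5/8.3 = 0.5422
P(N ≥ n) = ρⁿ
P(N ≥ 3) = 0.5422^3
P(N ≥ 3) = 0.1594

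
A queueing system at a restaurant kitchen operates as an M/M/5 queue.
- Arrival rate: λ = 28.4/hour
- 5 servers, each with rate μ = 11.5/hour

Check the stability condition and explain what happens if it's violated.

Stability requires ρ = λ/(cμ) < 1
ρ = 28.4/(5 × 11.5) = 28.4/57.50 = 0.4939
Since 0.4939 < 1, the system is STABLE.
The servers are busy 49.39% of the time.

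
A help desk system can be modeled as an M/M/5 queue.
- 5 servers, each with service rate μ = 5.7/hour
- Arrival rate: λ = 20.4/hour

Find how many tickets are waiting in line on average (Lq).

Traffic intensity: ρ = λ/(cμ) = 20.4/(5×5.7) = 0.7158
Since ρ = 0.7158 < 1, system is stable.
Offered load a = λ/μ = cρ = 20.4/5.7 = 3.5789
P₀ = [ Σₙ₌₀^4 aⁿ/n! + a^5/(5!(1-ρ)) ]⁻¹
Σ = a^0/0! + a^1/1! + a^2/2! + a^3/3! + a^4/4! = 1.00000 + 3.57895 + 6.40443 + 7.64038 + 6.83613 = 25.4599
a^5/(5!(1-ρ)) = 587.1872/(120 × 0.28421) = 17.2169
P₀ = 1/(25.4599 + 17.2169) = 0.02343
Lq = P₀·a^5·ρ / (5!(1-ρ)²) = 0.023432 × 587.1872 × 0.71579 / (120 × 0.080776) = 1.0160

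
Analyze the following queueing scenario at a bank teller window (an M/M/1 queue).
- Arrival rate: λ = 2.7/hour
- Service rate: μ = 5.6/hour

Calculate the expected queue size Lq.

ρ = λ/μ = 2.7/5.6 = 0.4821
For M/M/1: Lq = λ²/(μ(μ-λ))
Lq = 7.29/(5.6 × 2.90)
Lq = 0.4489 transactions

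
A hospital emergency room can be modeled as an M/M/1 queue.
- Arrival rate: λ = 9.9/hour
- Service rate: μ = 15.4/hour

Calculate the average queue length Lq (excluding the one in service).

ρ = λ/μ = 9.9/15.4 = 0.6429
For M/M/1: Lq = λ²/(μ(μ-λ))
Lq = 98.01/(15.4 × 5.50)
Lq = 1.1571 patients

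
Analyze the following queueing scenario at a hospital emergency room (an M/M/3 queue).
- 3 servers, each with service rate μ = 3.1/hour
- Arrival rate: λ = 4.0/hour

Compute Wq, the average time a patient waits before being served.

Traffic intensity: ρ = λ/(cμ) = 4.0/(3×3.1) = 0.4301
Since ρ = 0.4301 < 1, system is stable.
Offered load a = λ/μ = cρ = 4.0/3.1 = 1.2903
P₀ = [ Σₙ₌₀^2 aⁿ/n! + a^3/(3!(1-ρ)) ]⁻¹
Σ = a^0/0! + a^1/1! + a^2/2! = 1.0000 + 1.2903 + 0.8325 = 3.1228
a^3/(3!(1-ρ)) = 2.1483/(6 × 0.5699) = 0.6283
P₀ = 1/(3.1228 + 0.6283) = 0.2666
Lq = P₀·a^3·ρ / (3!(1-ρ)²) = 0.2666 × 2.1483 × 0.4301 / (6 × 0.3248) = 0.1264
Wq = Lq/λ = 0.1264/4.0 = 0.03160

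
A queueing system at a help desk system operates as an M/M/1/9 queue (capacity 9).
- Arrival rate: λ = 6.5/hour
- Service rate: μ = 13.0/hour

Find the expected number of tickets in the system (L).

ρ = λ/μ = 6.5/13.0 = 0.5000
P₀ = (1-ρ)/(1-ρ^(K+1)) = (1-0.5000)/(1-0.5000^10) = 0.5000/0.9990 = 0.5005
P_K = P₀×ρ^K = 0.5005 × 0.5000^9 = 0.5005 × 0.001953 = 0.0009775
L = ρ[1 - (K+1)ρ^K + Kρ^(K+1)] / [(1-ρ)(1-ρ^(K+1))]
L = 0.5000 × (1 - 10×0.001953 + 9×0.0009766) / ((1 - 0.5000) × (1 - 0.0009766)) = 0.9902 tickets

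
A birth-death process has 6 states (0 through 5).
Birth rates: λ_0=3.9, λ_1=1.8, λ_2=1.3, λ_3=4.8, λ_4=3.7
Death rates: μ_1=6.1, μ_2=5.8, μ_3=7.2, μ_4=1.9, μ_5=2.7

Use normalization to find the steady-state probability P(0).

Ratios P(n)/P(0) = (λ₀···λₙ₋₁)/(μ₁···μₙ):
P(1)/P(0) = (3.9)/(6.1) = 0.63934
P(2)/P(0) = (3.9×1.8)/(6.1×5.8) = 0.19842
P(3)/P(0) = (3.9×1.8×1.3)/(6.1×5.8×7.2) = 0.035825
P(4)/P(0) = (3.9×1.8×1.3×4.8)/(6.1×5.8×7.2×1.9) = 0.090506
P(5)/P(0) = (3.9×1.8×1.3×4.8×3.7)/(6.1×5.8×7.2×1.9×2.7) = 0.12403

Normalization: ∑ P(n) = 1
P(0) × (1.0000 + 0.63934 + 0.19842 + 0.035825 + 0.090506 + 0.12403) = 1
P(0) × 2.0881 = 1
P(0) = 1/2.0881 = 0.4789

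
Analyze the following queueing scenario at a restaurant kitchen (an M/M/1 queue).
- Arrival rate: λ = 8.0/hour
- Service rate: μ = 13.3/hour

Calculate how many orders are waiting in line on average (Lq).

ρ = λ/μ = 8.0/13.3 = 0.6015
For M/M/1: Lq = λ²/(μ(μ-λ))
Lq = 64.00/(13.3 × 5.30)
Lq = 0.9079 orders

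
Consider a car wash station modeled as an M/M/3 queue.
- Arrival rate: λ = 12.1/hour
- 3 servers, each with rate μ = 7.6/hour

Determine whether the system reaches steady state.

Stability requires ρ = λ/(cμ) < 1
ρ = 12.1/(3 × 7.6) = 12.1/22.80 = 0.5307
Since 0.5307 < 1, the system is STABLE.
The servers are busy 53.07% of the time.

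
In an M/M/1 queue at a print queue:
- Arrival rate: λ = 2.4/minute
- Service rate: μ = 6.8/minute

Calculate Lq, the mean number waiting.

ρ = λ/μ = 2.4/6.8 = 0.3529
For M/M/1: Lq = λ²/(μ(μ-λ))
Lq = 5.76/(6.8 × 4.40)
Lq = 0.1925 jobs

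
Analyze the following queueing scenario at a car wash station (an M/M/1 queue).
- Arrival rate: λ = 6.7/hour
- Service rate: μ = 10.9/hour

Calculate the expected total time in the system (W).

First, compute utilization: ρ = λ/μ = 6.7/10.9 = 0.6147
For M/M/1: W = 1/(μ-λ)
W = 1/(10.9-6.7) = 1/4.20
W = 0.2381 hours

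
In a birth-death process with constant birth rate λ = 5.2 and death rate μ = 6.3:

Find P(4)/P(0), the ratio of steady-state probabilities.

For constant rates: P(n)/P(0) = (λ/μ)^n
P(4)/P(0) = (5.2/6.3)^4 = 0.8254^4 = 0.4641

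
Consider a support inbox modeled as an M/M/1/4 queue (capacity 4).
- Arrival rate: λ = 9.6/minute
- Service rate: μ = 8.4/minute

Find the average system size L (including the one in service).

ρ = λ/μ = 9.6/8.4 = 1.14286
P₀ = (1-ρ)/(1-ρ^(K+1)) = (1-1.14286)/(1-1.14286^5) = -0.14286/-0.94969 = 0.1504
P_K = P₀×ρ^K = 0.1504 × 1.14286^4 = 0.1504 × 1.7060 = 0.2566
L = ρ[1 - (K+1)ρ^K + Kρ^(K+1)] / [(1-ρ)(1-ρ^(K+1))]
L = 1.14286 × (1 - 5×1.705973 + 4×1.949688) / ((1 - 1.14286) × (1 - 1.949688)) = 2.2650 emails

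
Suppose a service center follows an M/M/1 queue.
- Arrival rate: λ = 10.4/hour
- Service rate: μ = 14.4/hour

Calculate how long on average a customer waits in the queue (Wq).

First, compute utilization: ρ = λ/μ = 10.4/14.4 = 0.7222
For M/M/1: Wq = λ/(μ(μ-λ))
Wq = 10.4/(14.4 × (14.4-10.4))
Wq = 10.4/(14.4 × 4.00)
Wq = 0.1806 hours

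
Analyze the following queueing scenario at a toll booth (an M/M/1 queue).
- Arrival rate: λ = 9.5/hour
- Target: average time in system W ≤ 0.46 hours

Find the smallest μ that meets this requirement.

For M/M/1: W = 1/(μ-λ)
Need W ≤ 0.46, so 1/(μ-λ) ≤ 0.46
μ - λ ≥ 1/0.46 = 2.1739
μ ≥ 9.5 + 2.1739 = 11.6739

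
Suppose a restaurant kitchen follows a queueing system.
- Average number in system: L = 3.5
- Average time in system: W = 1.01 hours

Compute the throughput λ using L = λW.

Little's Law: L = λW, so λ = L/W
λ = 3.5/1.01 = 3.4653 orders/hour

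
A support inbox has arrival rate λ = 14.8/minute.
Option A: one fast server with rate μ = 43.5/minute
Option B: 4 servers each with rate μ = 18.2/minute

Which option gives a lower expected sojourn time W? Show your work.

Option A: single server μ = 43.5 (M/M/1)
  ρ_A = 14.8/43.5 = 0.3402
  W_A = 1/(μ-λ) = 1/(43.5-14.8) = 1/28.70 = 0.03484

Option B: 4 servers μ = 18.2 (M/M/4)
  ρ_B = λ/(cμ) = 14.8/(4×18.2) = 0.2033
  Offered load a = λ/μ = cρ = 14.8/18.2 = 0.8132
  P₀ = [ Σₙ₌₀^3 aⁿ/n! + a^4/(4!(1-ρ)) ]⁻¹
  Σ = a^0/0! + a^1/1! + a^2/2! + a^3/3! = 1.0000 + 0.8132 + 0.3306 + 0.08962 = 2.2334
  a^4/(4!(1-ρ)) = 0.4373/(24 × 0.7967) = 0.02287
  P₀ = 1/(2.2334 + 0.02287) = 0.4432
  Lq = P₀·a^4·ρ / (4!(1-ρ)²) = 0.44320 × 0.43728 × 0.20330 / (24 × 0.63474) = 0.002586
  Wq_B = Lq/λ = 0.0025864/14.8 = 0.0001748
  W_B = Wq_B + 1/μ = 0.0001748 + 0.05495 = 0.05512

Since W_A = 0.03484 < W_B = 0.05512, Option A (single fast server) has the shorter time in system.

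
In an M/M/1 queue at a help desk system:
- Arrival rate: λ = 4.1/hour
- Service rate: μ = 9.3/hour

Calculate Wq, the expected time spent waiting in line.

First, compute utilization: ρ = λ/μ = 4.1/9.3 = 0.4409
For M/M/1: Wq = λ/(μ(μ-λ))
Wq = 4.1/(9.3 × (9.3-4.1))
Wq = 4.1/(9.3 × 5.20)
Wq = 0.08478 hours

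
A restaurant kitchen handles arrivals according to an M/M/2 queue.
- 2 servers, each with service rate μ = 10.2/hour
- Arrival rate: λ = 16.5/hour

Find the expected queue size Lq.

Traffic intensity: ρ = λ/(cμ) = 16.5/(2×10.2) = 0.8088
Since ρ = 0.8088 < 1, system is stable.
Offered load a = λ/μ = cρ = 16.5/10.2 = 1.6176
P₀ = [ Σₙ₌₀^1 aⁿ/n! + a^2/(2!(1-ρ)) ]⁻¹
Σ = a^0/0! + a^1/1! = 1.0000 + 1.6176 = 2.6176
a^2/(2!(1-ρ)) = 2.61678/(2 × 0.191176) = 6.8439
P₀ = 1/(2.6176 + 6.8439) = 0.1057
Lq = P₀·a^2·ρ / (2!(1-ρ)²) = 0.1057 × 2.6168 × 0.8088 / (2 × 0.03655) = 3.0603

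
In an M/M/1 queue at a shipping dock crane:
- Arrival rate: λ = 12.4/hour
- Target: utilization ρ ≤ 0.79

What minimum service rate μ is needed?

ρ = λ/μ, so μ = λ/ρ
μ ≥ 12.4/0.79 = 15.6962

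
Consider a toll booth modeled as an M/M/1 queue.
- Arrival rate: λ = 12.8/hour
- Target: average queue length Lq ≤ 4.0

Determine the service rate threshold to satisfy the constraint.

For M/M/1: Lq = λ²/(μ(μ-λ))
Need Lq ≤ 4.0, i.e. μ(μ-λ) ≥ λ²/4.0
μ² - 12.8μ - 163.84/4.0 ≥ 0  →  μ² - 12.8μ - 40.9600 ≥ 0
Quadratic formula (positive root): μ = [λ + √(λ² + 4×40.9600)]/2
Discriminant: 163.84 + 4×40.9600 = 327.6800, √327.6800 = 18.1019
μ ≥ (12.8 + 18.1019)/2 = 15.4510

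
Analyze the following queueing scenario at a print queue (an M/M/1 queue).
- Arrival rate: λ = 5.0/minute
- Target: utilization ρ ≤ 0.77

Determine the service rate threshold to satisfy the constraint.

ρ = λ/μ, so μ = λ/ρ
μ ≥ 5.0/0.77 = 6.4935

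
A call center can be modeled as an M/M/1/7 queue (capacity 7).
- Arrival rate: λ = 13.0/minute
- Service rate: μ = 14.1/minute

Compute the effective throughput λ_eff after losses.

ρ = λ/μ = 13.0/14.1 = 0.92199
P₀ = (1-ρ)/(1-ρ^(K+1)) = (1-0.92199)/(1-0.92199^8) = 0.07801/0.4778 = 0.1633
P_K = P₀×ρ^K = 0.16326 × 0.92199^7 = 0.16326 × 0.56635 = 0.09246
λ_eff = λ(1-P_K) = 13.0 × (1 - 0.09246) = 13.0 × 0.90754 = 11.7980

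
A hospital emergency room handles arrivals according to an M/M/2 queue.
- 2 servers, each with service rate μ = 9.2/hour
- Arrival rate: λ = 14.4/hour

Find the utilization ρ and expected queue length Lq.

Traffic intensity: ρ = λ/(cμ) = 14.4/(2×9.2) = 0.7826
Since ρ = 0.7826 < 1, system is stable.
Offered load a = λ/μ = cρ = 14.4/9.2 = 1.5652
P₀ = [ Σₙ₌₀^1 aⁿ/n! + a^2/(2!(1-ρ)) ]⁻¹
Σ = a^0/0! + a^1/1! = 1.0000 + 1.5652 = 2.5652
a^2/(2!(1-ρ)) = 2.4499/(2 × 0.21739) = 5.6348
P₀ = 1/(2.5652 + 5.6348) = 0.1220
Lq = P₀·a^2·ρ / (2!(1-ρ)²) = 0.12195 × 2.4499 × 0.78261 / (2 × 0.047259) = 2.4738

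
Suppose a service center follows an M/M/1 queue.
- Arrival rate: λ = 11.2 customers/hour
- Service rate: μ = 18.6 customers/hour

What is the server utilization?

Server utilization: ρ = λ/μ
ρ = 11.2/18.6 = 0.6022
The server is busy 60.22% of the time.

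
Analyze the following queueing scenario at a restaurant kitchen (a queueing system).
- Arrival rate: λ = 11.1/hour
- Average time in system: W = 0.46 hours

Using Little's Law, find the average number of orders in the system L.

Little's Law: L = λW
L = 11.1 × 0.46 = 5.1060 orders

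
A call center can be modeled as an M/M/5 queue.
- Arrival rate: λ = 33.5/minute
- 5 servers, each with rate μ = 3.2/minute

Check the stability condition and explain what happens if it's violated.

Stability requires ρ = λ/(cμ) < 1
ρ = 33.5/(5 × 3.2) = 33.5/16.00 = 2.0938
Since 2.0938 ≥ 1, the system is UNSTABLE.
Need c > λ/μ = 33.5/3.2 = 10.47.
Minimum servers needed: c = 11.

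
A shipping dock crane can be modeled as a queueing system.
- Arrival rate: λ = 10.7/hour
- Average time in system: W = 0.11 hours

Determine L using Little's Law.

Little's Law: L = λW
L = 10.7 × 0.11 = 1.1770 containers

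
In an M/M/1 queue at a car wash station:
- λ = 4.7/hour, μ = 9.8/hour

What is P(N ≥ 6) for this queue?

ρ = λ/μ = 4.7/9.8 = 0.4796
P(N ≥ n) = ρⁿ
P(N ≥ 6) = 0.4796^6
P(N ≥ 6) = 0.01217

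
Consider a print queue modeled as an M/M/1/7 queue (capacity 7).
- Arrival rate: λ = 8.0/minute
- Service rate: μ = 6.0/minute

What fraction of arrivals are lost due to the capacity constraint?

ρ = λ/μ = 8.0/6.0 = 1.33333
P₀ = (1-ρ)/(1-ρ^(K+1)) = (1-1.33333)/(1-1.33333^8) = -0.3333/-8.9885 = 0.03708
P_K = P₀×ρ^K = 0.03708 × 1.33333^7 = 0.03708 × 7.4914 = 0.2778
Blocking probability = 27.78%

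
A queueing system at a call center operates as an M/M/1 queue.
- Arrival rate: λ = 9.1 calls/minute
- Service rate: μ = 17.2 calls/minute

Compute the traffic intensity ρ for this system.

Server utilization: ρ = λ/μ
ρ = 9.1/17.2 = 0.5291
The server is busy 52.91% of the time.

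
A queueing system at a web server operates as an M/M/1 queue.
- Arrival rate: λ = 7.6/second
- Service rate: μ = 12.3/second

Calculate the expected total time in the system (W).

First, compute utilization: ρ = λ/μ = 7.6/12.3 = 0.6179
For M/M/1: W = 1/(μ-λ)
W = 1/(12.3-7.6) = 1/4.70
W = 0.2128 seconds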